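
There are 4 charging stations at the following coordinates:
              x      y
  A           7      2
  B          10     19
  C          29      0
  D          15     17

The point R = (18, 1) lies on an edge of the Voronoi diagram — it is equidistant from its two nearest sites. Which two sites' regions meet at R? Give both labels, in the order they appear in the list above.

Squared distances from R to each site:
|RA|² = (18−7)² + (1−2)² = 121 + 1 = 122
|RB|² = (18−10)² + (1−19)² = 64 + 324 = 388
|RC|² = (18−29)² + (1−0)² = 121 + 1 = 122
|RD|² = (18−15)² + (1−17)² = 9 + 256 = 265
R is equidistant from A and C (both at squared distance 122), and every other site is strictly farther — so R lies on the A–C Voronoi edge.

A and C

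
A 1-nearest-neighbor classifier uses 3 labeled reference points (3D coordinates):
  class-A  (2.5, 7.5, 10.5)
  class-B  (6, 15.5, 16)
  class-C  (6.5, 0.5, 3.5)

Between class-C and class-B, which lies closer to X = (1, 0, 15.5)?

Compare squared distances:
d²(X, class-C) = (1−6.5)² + (0−0.5)² + (15.5−3.5)² = 30.25 + 0.25 + 144 = 174.5
d²(X, class-B) = (1−6)² + (0−15.5)² + (15.5−16)² = 25 + 240.25 + 0.25 = 265.5
174.5 < 265.5, so class-C is closer.

class-C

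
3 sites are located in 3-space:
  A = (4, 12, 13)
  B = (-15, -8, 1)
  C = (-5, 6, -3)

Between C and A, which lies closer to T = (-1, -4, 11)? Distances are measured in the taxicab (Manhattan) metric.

A

d(T,C) = |-1−(-5)| + |-4−6| + |11−(-3)| = 4 + 10 + 14 = 28
d(T,A) = |-1−4| + |-4−12| + |11−13| = 5 + 16 + 2 = 23
28 > 23, so A is closer.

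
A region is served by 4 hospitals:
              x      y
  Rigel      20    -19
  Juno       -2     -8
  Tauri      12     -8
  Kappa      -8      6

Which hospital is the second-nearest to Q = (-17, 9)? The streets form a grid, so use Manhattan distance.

Juno

d(Q, Rigel) = |-17−20| + |9−(-19)| = 37 + 28 = 65
d(Q, Juno) = |-17−(-2)| + |9−(-8)| = 15 + 17 = 32
d(Q, Tauri) = |-17−12| + |9−(-8)| = 29 + 17 = 46
d(Q, Kappa) = |-17−(-8)| + |9−6| = 9 + 3 = 12
Sorted ascending: Kappa, Juno, Tauri, … — the second-nearest is Juno.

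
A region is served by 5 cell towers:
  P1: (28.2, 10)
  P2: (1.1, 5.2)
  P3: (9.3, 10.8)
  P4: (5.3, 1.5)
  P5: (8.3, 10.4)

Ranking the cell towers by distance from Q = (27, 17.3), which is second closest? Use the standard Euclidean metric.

P3

Squared Euclidean distances:
|QP1|² = 1.44 + 53.29 = 54.73
|QP2|² = 670.81 + 146.41 = 817.22
|QP3|² = 313.29 + 42.25 = 355.54
|QP4|² = 470.89 + 249.64 = 720.53
|QP5|² = 349.69 + 47.61 = 397.3
Sorted ascending: P1, P3, P5, … — the second-nearest is P3.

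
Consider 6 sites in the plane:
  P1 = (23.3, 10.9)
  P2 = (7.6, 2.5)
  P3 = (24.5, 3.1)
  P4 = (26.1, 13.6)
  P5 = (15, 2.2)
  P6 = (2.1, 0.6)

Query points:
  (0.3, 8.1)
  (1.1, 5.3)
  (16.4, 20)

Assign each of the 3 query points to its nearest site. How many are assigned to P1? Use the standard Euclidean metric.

(0.3, 8.1) — d² to each: P1:536.84, P2:84.65, P3:610.64, P4:695.89, P5:250.9, P6:59.49 → nearest is P6
(1.1, 5.3) — d² to each: P1:524.2, P2:50.09, P3:552.4, P4:693.89, P5:202.82, P6:23.09 → nearest is P6
(16.4, 20) — d² to each: P1:130.42, P2:383.69, P3:351.22, P4:135.05, P5:318.8, P6:580.85 → nearest is P1
1 of the 3 points has P1 as nearest.

1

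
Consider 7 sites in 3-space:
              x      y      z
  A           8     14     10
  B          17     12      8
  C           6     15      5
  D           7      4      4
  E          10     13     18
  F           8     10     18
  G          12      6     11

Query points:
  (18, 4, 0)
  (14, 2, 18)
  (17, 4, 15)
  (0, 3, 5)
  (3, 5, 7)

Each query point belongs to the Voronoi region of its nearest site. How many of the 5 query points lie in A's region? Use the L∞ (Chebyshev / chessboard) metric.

(18, 4, 0) — d to each: A:10, B:8, C:12, D:11, E:18, F:18, G:11 → nearest is B
(14, 2, 18) — d to each: A:12, B:10, C:13, D:14, E:11, F:8, G:7 → nearest is G
(17, 4, 15) — d to each: A:10, B:8, C:11, D:11, E:9, F:9, G:5 → nearest is G
(0, 3, 5) — d to each: A:11, B:17, C:12, D:7, E:13, F:13, G:12 → nearest is D
(3, 5, 7) — d to each: A:9, B:14, C:10, D:4, E:11, F:11, G:9 → nearest is D
0 of the 5 points have A as nearest.

0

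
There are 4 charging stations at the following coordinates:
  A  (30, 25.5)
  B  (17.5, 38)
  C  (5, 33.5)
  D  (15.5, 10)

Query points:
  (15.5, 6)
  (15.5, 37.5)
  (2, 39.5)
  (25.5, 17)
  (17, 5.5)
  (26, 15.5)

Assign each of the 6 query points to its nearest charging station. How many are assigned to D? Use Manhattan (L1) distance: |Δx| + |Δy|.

2

(15.5, 6) — d to each: A:34, B:34, C:38, D:4 → nearest is D
(15.5, 37.5) — d to each: A:26.5, B:2.5, C:14.5, D:27.5 → nearest is B
(2, 39.5) — d to each: A:42, B:17, C:9, D:43 → nearest is C
(25.5, 17) — d to each: A:13, B:29, C:37, D:17 → nearest is A
(17, 5.5) — d to each: A:33, B:33, C:40, D:6 → nearest is D
(26, 15.5) — d to each: A:14, B:31, C:39, D:16 → nearest is A
2 of the 6 points have D as nearest.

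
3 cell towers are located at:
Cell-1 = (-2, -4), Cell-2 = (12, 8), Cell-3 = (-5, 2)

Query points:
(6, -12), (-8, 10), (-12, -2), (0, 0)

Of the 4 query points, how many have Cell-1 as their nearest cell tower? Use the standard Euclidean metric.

(6, -12) — d² to each: Cell-1:128, Cell-2:436, Cell-3:317 → nearest is Cell-1
(-8, 10) — d² to each: Cell-1:232, Cell-2:404, Cell-3:73 → nearest is Cell-3
(-12, -2) — d² to each: Cell-1:104, Cell-2:676, Cell-3:65 → nearest is Cell-3
(0, 0) — d² to each: Cell-1:20, Cell-2:208, Cell-3:29 → nearest is Cell-1
2 of the 4 points have Cell-1 as nearest.

2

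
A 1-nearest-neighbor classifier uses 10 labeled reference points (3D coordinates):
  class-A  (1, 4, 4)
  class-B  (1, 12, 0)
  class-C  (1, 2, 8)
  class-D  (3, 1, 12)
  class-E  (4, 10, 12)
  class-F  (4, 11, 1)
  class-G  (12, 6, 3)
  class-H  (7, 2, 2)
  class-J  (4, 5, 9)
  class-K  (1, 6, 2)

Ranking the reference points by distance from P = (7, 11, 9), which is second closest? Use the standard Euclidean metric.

Since √ is increasing, it suffices to compare squared distances:
d²(P, class-A) = 36 + 49 + 25 = 110
d²(P, class-B) = 36 + 1 + 81 = 118
d²(P, class-C) = 36 + 81 + 1 = 118
d²(P, class-D) = 16 + 100 + 9 = 125
d²(P, class-E) = 9 + 1 + 9 = 19
d²(P, class-F) = 9 + 0 + 64 = 73
d²(P, class-G) = 25 + 25 + 36 = 86
d²(P, class-H) = 0 + 81 + 49 = 130
d²(P, class-J) = 9 + 36 + 0 = 45
d²(P, class-K) = 36 + 25 + 49 = 110
Sorted ascending: class-E, class-J, class-F, … — the second-nearest is class-J.

class-J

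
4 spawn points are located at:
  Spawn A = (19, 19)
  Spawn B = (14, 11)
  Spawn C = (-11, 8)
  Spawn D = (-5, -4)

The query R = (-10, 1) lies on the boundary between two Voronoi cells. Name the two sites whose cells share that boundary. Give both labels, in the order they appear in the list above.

Spawn C and Spawn D

Squared distances from R to each site:
d²(R, Spawn A) = (-10−19)² + (1−19)² = 841 + 324 = 1165
d²(R, Spawn B) = (-10−14)² + (1−11)² = 576 + 100 = 676
d²(R, Spawn C) = (-10−(-11))² + (1−8)² = 1 + 49 = 50
d²(R, Spawn D) = (-10−(-5))² + (1−(-4))² = 25 + 25 = 50
R is equidistant from Spawn C and Spawn D (both at squared distance 50), and every other site is strictly farther — so R lies on the Spawn C–Spawn D Voronoi edge.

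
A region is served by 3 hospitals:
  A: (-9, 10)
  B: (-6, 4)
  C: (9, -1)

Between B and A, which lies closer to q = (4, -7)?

Compare squared distances:
|qB|² = (4−(-6))² + (-7−4)² = 100 + 121 = 221
|qA|² = (4−(-9))² + (-7−10)² = 169 + 289 = 458
221 < 458, so B is closer.

B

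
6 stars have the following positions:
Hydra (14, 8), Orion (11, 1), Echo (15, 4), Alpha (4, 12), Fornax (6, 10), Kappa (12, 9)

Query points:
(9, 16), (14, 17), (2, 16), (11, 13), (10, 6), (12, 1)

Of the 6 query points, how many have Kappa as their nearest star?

(9, 16) — d² to each: Hydra:89, Orion:229, Echo:180, Alpha:41, Fornax:45, Kappa:58 → nearest is Alpha
(14, 17) — d² to each: Hydra:81, Orion:265, Echo:170, Alpha:125, Fornax:113, Kappa:68 → nearest is Kappa
(2, 16) — d² to each: Hydra:208, Orion:306, Echo:313, Alpha:20, Fornax:52, Kappa:149 → nearest is Alpha
(11, 13) — d² to each: Hydra:34, Orion:144, Echo:97, Alpha:50, Fornax:34, Kappa:17 → nearest is Kappa
(10, 6) — d² to each: Hydra:20, Orion:26, Echo:29, Alpha:72, Fornax:32, Kappa:13 → nearest is Kappa
(12, 1) — d² to each: Hydra:53, Orion:1, Echo:18, Alpha:185, Fornax:117, Kappa:64 → nearest is Orion
3 of the 6 points have Kappa as nearest.

3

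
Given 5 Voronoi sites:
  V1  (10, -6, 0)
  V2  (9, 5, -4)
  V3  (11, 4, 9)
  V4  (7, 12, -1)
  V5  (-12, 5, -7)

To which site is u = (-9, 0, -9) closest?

V5

Squared Euclidean distances:
|uV1|² = (-9−10)² + (0−(-6))² + (-9−0)² = 361 + 36 + 81 = 478
|uV2|² = (-9−9)² + (0−5)² + (-9−(-4))² = 324 + 25 + 25 = 374
|uV3|² = (-9−11)² + (0−4)² + (-9−9)² = 400 + 16 + 324 = 740
|uV4|² = (-9−7)² + (0−12)² + (-9−(-1))² = 256 + 144 + 64 = 464
|uV5|² = (-9−(-12))² + (0−5)² + (-9−(-7))² = 9 + 25 + 4 = 38
Minimum is at V5.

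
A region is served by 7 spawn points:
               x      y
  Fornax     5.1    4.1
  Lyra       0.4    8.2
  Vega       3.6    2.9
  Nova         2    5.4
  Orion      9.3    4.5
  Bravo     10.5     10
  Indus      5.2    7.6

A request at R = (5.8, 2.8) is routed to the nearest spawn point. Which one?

Fornax

Since √ is increasing, it suffices to compare squared distances:
d²(R, Fornax) = 0.49 + 1.69 = 2.18
d²(R, Lyra) = 29.16 + 29.16 = 58.32
d²(R, Vega) = 4.84 + 0.01 = 4.85
d²(R, Nova) = 14.44 + 6.76 = 21.2
d²(R, Orion) = 12.25 + 2.89 = 15.14
d²(R, Bravo) = 22.09 + 51.84 = 73.93
d²(R, Indus) = 0.36 + 23.04 = 23.4
The smallest is to Fornax, so R lies in the Voronoi region of Fornax.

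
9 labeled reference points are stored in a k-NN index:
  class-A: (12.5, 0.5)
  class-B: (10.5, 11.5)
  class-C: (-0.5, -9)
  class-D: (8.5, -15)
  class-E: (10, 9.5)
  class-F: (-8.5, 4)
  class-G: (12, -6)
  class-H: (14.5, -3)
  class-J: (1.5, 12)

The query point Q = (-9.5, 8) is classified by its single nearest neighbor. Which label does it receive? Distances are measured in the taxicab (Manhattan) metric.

d(Q, class-A) = |-9.5−12.5| + |8−0.5| = 22 + 7.5 = 29.5
d(Q, class-B) = |-9.5−10.5| + |8−11.5| = 20 + 3.5 = 23.5
d(Q, class-C) = |-9.5−(-0.5)| + |8−(-9)| = 9 + 17 = 26
d(Q, class-D) = |-9.5−8.5| + |8−(-15)| = 18 + 23 = 41
d(Q, class-E) = |-9.5−10| + |8−9.5| = 19.5 + 1.5 = 21
d(Q, class-F) = |-9.5−(-8.5)| + |8−4| = 1 + 4 = 5
d(Q, class-G) = |-9.5−12| + |8−(-6)| = 21.5 + 14 = 35.5
d(Q, class-H) = |-9.5−14.5| + |8−(-3)| = 24 + 11 = 35
d(Q, class-J) = |-9.5−1.5| + |8−12| = 11 + 4 = 15
class-F is nearest.

class-F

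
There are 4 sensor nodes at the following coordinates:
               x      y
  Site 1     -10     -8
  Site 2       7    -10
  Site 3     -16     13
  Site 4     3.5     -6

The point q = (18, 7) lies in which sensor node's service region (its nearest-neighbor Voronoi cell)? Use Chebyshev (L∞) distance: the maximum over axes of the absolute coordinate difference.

Site 4

d(q, Site 1) = max(28, 15) = 28
d(q, Site 2) = max(11, 17) = 17
d(q, Site 3) = max(34, 6) = 34
d(q, Site 4) = max(14.5, 13) = 14.5
Minimum is at Site 4.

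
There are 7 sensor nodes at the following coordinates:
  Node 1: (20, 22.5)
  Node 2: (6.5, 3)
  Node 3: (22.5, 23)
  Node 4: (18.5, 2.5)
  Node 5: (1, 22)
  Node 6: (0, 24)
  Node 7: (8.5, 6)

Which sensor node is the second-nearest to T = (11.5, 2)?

Squared Euclidean distances:
d²(T, Node 1) = 72.25 + 420.25 = 492.5
d²(T, Node 2) = 25 + 1 = 26
d²(T, Node 3) = 121 + 441 = 562
d²(T, Node 4) = 49 + 0.25 = 49.25
d²(T, Node 5) = 110.25 + 400 = 510.25
d²(T, Node 6) = 132.25 + 484 = 616.25
d²(T, Node 7) = 9 + 16 = 25
Sorted ascending: Node 7, Node 2, Node 4, … — the second-nearest is Node 2.

Node 2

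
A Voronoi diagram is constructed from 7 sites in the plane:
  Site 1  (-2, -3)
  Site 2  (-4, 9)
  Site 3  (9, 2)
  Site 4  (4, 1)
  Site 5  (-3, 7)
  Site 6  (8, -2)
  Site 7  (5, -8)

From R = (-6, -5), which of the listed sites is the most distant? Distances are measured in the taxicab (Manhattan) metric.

d(R, Site 1) = 4 + 2 = 6
d(R, Site 2) = 2 + 14 = 16
d(R, Site 3) = 15 + 7 = 22
d(R, Site 4) = 10 + 6 = 16
d(R, Site 5) = 3 + 12 = 15
d(R, Site 6) = 14 + 3 = 17
d(R, Site 7) = 11 + 3 = 14
The largest is to Site 3.

Site 3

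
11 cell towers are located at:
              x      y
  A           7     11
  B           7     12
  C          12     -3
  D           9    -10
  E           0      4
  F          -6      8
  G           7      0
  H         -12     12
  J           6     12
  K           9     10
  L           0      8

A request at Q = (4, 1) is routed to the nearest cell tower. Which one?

Since √ is increasing, it suffices to compare squared distances:
|QA|² = 9 + 100 = 109
|QB|² = 9 + 121 = 130
|QC|² = 64 + 16 = 80
|QD|² = 25 + 121 = 146
|QE|² = 16 + 9 = 25
|QF|² = 100 + 49 = 149
|QG|² = 9 + 1 = 10
|QH|² = 256 + 121 = 377
|QJ|² = 4 + 121 = 125
|QK|² = 25 + 81 = 106
|QL|² = 16 + 49 = 65
G is nearest.

G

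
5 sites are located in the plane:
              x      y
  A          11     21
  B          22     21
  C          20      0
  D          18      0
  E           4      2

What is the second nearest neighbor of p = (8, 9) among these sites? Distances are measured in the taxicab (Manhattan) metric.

d(p,A) = |8−11| + |9−21| = 3 + 12 = 15
d(p,B) = |8−22| + |9−21| = 14 + 12 = 26
d(p,C) = |8−20| + |9−0| = 12 + 9 = 21
d(p,D) = |8−18| + |9−0| = 10 + 9 = 19
d(p,E) = |8−4| + |9−2| = 4 + 7 = 11
Sorted ascending: E, A, D, … — the second-nearest is A.

A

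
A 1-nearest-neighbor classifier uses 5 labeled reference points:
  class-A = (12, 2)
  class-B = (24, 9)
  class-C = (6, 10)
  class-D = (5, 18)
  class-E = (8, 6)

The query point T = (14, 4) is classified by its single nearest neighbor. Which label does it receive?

class-A

Since √ is increasing, it suffices to compare squared distances:
d²(T, class-A) = 4 + 4 = 8
d²(T, class-B) = 100 + 25 = 125
d²(T, class-C) = 64 + 36 = 100
d²(T, class-D) = 81 + 196 = 277
d²(T, class-E) = 36 + 4 = 40
class-A is nearest.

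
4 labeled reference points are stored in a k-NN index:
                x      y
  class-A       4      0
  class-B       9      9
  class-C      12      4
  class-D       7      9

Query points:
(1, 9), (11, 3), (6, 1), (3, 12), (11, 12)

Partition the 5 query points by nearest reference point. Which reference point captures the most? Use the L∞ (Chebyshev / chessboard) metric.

(1, 9) — d to each: class-A:9, class-B:8, class-C:11, class-D:6 → nearest is class-D
(11, 3) — d to each: class-A:7, class-B:6, class-C:1, class-D:6 → nearest is class-C
(6, 1) — d to each: class-A:2, class-B:8, class-C:6, class-D:8 → nearest is class-A
(3, 12) — d to each: class-A:12, class-B:6, class-C:9, class-D:4 → nearest is class-D
(11, 12) — d to each: class-A:12, class-B:3, class-C:8, class-D:4 → nearest is class-B
Tally — class-A:1, class-B:1, class-C:1, class-D:2. class-D captures the most (2).

class-D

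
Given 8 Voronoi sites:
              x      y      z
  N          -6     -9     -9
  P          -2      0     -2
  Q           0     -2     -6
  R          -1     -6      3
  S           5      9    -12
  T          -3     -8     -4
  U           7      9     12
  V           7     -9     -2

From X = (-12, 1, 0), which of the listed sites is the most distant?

U

Compare squared distances (the ordering matches that of the actual distances):
|XN|² = (-12−(-6))² + (1−(-9))² + (0−(-9))² = 36 + 100 + 81 = 217
|XP|² = (-12−(-2))² + (1−0)² + (0−(-2))² = 100 + 1 + 4 = 105
|XQ|² = (-12−0)² + (1−(-2))² + (0−(-6))² = 144 + 9 + 36 = 189
|XR|² = (-12−(-1))² + (1−(-6))² + (0−3)² = 121 + 49 + 9 = 179
|XS|² = (-12−5)² + (1−9)² + (0−(-12))² = 289 + 64 + 144 = 497
|XT|² = (-12−(-3))² + (1−(-8))² + (0−(-4))² = 81 + 81 + 16 = 178
|XU|² = (-12−7)² + (1−9)² + (0−12)² = 361 + 64 + 144 = 569
|XV|² = (-12−7)² + (1−(-9))² + (0−(-2))² = 361 + 100 + 4 = 465
The largest is to U.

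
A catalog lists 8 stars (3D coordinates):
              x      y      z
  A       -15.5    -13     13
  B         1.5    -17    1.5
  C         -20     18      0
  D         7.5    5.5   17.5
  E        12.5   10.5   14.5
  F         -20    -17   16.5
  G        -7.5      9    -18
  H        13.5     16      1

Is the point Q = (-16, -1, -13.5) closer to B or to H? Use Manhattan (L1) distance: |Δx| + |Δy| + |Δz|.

d(Q,B) = |-16−1.5| + |-1−(-17)| + |-13.5−1.5| = 17.5 + 16 + 15 = 48.5
d(Q,H) = |-16−13.5| + |-1−16| + |-13.5−1| = 29.5 + 17 + 14.5 = 61
48.5 < 61, so B is closer.

B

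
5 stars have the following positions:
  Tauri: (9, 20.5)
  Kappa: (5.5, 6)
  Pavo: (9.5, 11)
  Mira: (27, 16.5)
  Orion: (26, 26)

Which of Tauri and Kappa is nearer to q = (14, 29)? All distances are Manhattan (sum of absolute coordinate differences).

Tauri

d(q, Tauri) = |14−9| + |29−20.5| = 5 + 8.5 = 13.5
d(q, Kappa) = |14−5.5| + |29−6| = 8.5 + 23 = 31.5
13.5 < 31.5, so Tauri is closer.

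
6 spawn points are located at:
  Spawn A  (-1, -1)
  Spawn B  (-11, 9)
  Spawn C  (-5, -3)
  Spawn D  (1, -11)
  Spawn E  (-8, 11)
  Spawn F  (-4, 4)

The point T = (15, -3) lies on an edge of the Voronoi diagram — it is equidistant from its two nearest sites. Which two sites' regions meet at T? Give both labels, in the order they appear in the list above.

Spawn A and Spawn D

Squared distances from T to each site:
d²(T, Spawn A) = (15−(-1))² + (-3−(-1))² = 256 + 4 = 260
d²(T, Spawn B) = (15−(-11))² + (-3−9)² = 676 + 144 = 820
d²(T, Spawn C) = (15−(-5))² + (-3−(-3))² = 400 + 0 = 400
d²(T, Spawn D) = (15−1)² + (-3−(-11))² = 196 + 64 = 260
d²(T, Spawn E) = (15−(-8))² + (-3−11)² = 529 + 196 = 725
d²(T, Spawn F) = (15−(-4))² + (-3−4)² = 361 + 49 = 410
T is equidistant from Spawn A and Spawn D (both at squared distance 260), and every other site is strictly farther — so T lies on the Spawn A–Spawn D Voronoi edge.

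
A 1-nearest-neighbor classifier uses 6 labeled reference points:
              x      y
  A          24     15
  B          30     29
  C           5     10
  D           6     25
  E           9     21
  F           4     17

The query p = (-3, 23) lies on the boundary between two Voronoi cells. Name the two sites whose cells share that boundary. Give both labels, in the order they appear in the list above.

D and F

Squared distances from p to each site:
|pA|² = (-3−24)² + (23−15)² = 729 + 64 = 793
|pB|² = (-3−30)² + (23−29)² = 1089 + 36 = 1125
|pC|² = (-3−5)² + (23−10)² = 64 + 169 = 233
|pD|² = (-3−6)² + (23−25)² = 81 + 4 = 85
|pE|² = (-3−9)² + (23−21)² = 144 + 4 = 148
|pF|² = (-3−4)² + (23−17)² = 49 + 36 = 85
p is equidistant from D and F (both at squared distance 85), and every other site is strictly farther — so p lies on the D–F Voronoi edge.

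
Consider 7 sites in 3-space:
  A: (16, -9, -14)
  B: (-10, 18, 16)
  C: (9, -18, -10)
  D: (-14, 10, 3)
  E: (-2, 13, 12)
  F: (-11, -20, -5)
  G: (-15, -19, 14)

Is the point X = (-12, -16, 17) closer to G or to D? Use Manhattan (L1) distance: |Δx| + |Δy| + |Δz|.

d(X,G) = |-12−(-15)| + |-16−(-19)| + |17−14| = 3 + 3 + 3 = 9
d(X,D) = |-12−(-14)| + |-16−10| + |17−3| = 2 + 26 + 14 = 42
9 < 42, so G is closer.

G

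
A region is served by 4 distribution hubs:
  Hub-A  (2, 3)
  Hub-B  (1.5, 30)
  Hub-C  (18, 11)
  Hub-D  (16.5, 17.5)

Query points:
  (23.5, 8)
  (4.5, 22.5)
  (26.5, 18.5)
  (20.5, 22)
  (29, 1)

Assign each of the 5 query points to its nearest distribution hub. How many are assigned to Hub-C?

(23.5, 8) — d² to each: Hub-A:487.25, Hub-B:968, Hub-C:39.25, Hub-D:139.25 → nearest is Hub-C
(4.5, 22.5) — d² to each: Hub-A:386.5, Hub-B:65.25, Hub-C:314.5, Hub-D:169 → nearest is Hub-B
(26.5, 18.5) — d² to each: Hub-A:840.5, Hub-B:757.25, Hub-C:128.5, Hub-D:101 → nearest is Hub-D
(20.5, 22) — d² to each: Hub-A:703.25, Hub-B:425, Hub-C:127.25, Hub-D:36.25 → nearest is Hub-D
(29, 1) — d² to each: Hub-A:733, Hub-B:1597.25, Hub-C:221, Hub-D:428.5 → nearest is Hub-C
2 of the 5 points have Hub-C as nearest.

2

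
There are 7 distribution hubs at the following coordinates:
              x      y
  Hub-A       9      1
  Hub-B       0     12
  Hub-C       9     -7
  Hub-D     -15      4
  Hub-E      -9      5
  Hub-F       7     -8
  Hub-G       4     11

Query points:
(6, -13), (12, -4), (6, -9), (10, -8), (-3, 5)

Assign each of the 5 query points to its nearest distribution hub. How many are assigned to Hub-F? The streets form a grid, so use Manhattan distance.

2

(6, -13) — d to each: Hub-A:17, Hub-B:31, Hub-C:9, Hub-D:38, Hub-E:33, Hub-F:6, Hub-G:26 → nearest is Hub-F
(12, -4) — d to each: Hub-A:8, Hub-B:28, Hub-C:6, Hub-D:35, Hub-E:30, Hub-F:9, Hub-G:23 → nearest is Hub-C
(6, -9) — d to each: Hub-A:13, Hub-B:27, Hub-C:5, Hub-D:34, Hub-E:29, Hub-F:2, Hub-G:22 → nearest is Hub-F
(10, -8) — d to each: Hub-A:10, Hub-B:30, Hub-C:2, Hub-D:37, Hub-E:32, Hub-F:3, Hub-G:25 → nearest is Hub-C
(-3, 5) — d to each: Hub-A:16, Hub-B:10, Hub-C:24, Hub-D:13, Hub-E:6, Hub-F:23, Hub-G:13 → nearest is Hub-E
2 of the 5 points have Hub-F as nearest.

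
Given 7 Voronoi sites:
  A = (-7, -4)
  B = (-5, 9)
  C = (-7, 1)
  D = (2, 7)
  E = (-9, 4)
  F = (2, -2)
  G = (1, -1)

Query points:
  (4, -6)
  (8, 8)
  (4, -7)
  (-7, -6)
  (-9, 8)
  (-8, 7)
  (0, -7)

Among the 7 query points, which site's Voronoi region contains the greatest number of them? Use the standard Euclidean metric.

(4, -6) — d² to each: A:125, B:306, C:170, D:173, E:269, F:20, G:34 → nearest is F
(8, 8) — d² to each: A:369, B:170, C:274, D:37, E:305, F:136, G:130 → nearest is D
(4, -7) — d² to each: A:130, B:337, C:185, D:200, E:290, F:29, G:45 → nearest is F
(-7, -6) — d² to each: A:4, B:229, C:49, D:250, E:104, F:97, G:89 → nearest is A
(-9, 8) — d² to each: A:148, B:17, C:53, D:122, E:16, F:221, G:181 → nearest is E
(-8, 7) — d² to each: A:122, B:13, C:37, D:100, E:10, F:181, G:145 → nearest is E
(0, -7) — d² to each: A:58, B:281, C:113, D:200, E:202, F:29, G:37 → nearest is F
Tally — A:1, D:1, E:2, F:3. F captures the most (3).

F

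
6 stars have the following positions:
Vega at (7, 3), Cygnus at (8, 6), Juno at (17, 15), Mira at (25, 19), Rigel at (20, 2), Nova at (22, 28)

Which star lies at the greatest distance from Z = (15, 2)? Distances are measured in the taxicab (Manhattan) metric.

Nova

d(Z, Vega) = |15−7| + |2−3| = 8 + 1 = 9
d(Z, Cygnus) = |15−8| + |2−6| = 7 + 4 = 11
d(Z, Juno) = |15−17| + |2−15| = 2 + 13 = 15
d(Z, Mira) = |15−25| + |2−19| = 10 + 17 = 27
d(Z, Rigel) = |15−20| + |2−2| = 5 + 0 = 5
d(Z, Nova) = |15−22| + |2−28| = 7 + 26 = 33
The largest is to Nova.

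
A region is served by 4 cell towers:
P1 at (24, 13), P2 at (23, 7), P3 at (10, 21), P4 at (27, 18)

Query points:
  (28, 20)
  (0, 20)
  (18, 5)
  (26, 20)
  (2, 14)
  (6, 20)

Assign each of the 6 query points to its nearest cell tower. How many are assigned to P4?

2

(28, 20) — d² to each: P1:65, P2:194, P3:325, P4:5 → nearest is P4
(0, 20) — d² to each: P1:625, P2:698, P3:101, P4:733 → nearest is P3
(18, 5) — d² to each: P1:100, P2:29, P3:320, P4:250 → nearest is P2
(26, 20) — d² to each: P1:53, P2:178, P3:257, P4:5 → nearest is P4
(2, 14) — d² to each: P1:485, P2:490, P3:113, P4:641 → nearest is P3
(6, 20) — d² to each: P1:373, P2:458, P3:17, P4:445 → nearest is P3
2 of the 6 points have P4 as nearest.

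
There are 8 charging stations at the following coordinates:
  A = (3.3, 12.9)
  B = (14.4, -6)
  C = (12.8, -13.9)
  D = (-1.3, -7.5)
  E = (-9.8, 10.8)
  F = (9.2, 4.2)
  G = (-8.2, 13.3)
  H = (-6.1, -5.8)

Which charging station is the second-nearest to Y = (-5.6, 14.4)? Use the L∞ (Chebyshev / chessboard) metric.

d(Y,A) = max(8.9, 1.5) = 8.9
d(Y,B) = max(20, 20.4) = 20.4
d(Y,C) = max(18.4, 28.3) = 28.3
d(Y,D) = max(4.3, 21.9) = 21.9
d(Y,E) = max(4.2, 3.6) = 4.2
d(Y,F) = max(14.8, 10.2) = 14.8
d(Y,G) = max(2.6, 1.1) = 2.6
d(Y,H) = max(0.5, 20.2) = 20.2
Sorted ascending: G, E, A, … — the second-nearest is E.

E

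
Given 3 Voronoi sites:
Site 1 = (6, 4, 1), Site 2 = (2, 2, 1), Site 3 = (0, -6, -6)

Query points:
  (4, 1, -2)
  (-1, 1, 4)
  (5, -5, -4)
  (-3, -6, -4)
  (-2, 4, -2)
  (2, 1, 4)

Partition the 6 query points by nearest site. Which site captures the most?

(4, 1, -2) — d² to each: Site 1:22, Site 2:14, Site 3:81 → nearest is Site 2
(-1, 1, 4) — d² to each: Site 1:67, Site 2:19, Site 3:150 → nearest is Site 2
(5, -5, -4) — d² to each: Site 1:107, Site 2:83, Site 3:30 → nearest is Site 3
(-3, -6, -4) — d² to each: Site 1:206, Site 2:114, Site 3:13 → nearest is Site 3
(-2, 4, -2) — d² to each: Site 1:73, Site 2:29, Site 3:120 → nearest is Site 2
(2, 1, 4) — d² to each: Site 1:34, Site 2:10, Site 3:153 → nearest is Site 2
Tally — Site 2:4, Site 3:2. Site 2 captures the most (4).

Site 2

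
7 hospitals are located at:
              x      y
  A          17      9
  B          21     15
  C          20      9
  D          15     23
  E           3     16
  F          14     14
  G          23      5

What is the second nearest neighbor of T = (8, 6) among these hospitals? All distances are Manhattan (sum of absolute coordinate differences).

F

d(T,A) = |8−17| + |6−9| = 9 + 3 = 12
d(T,B) = |8−21| + |6−15| = 13 + 9 = 22
d(T,C) = |8−20| + |6−9| = 12 + 3 = 15
d(T,D) = |8−15| + |6−23| = 7 + 17 = 24
d(T,E) = |8−3| + |6−16| = 5 + 10 = 15
d(T,F) = |8−14| + |6−14| = 6 + 8 = 14
d(T,G) = |8−23| + |6−5| = 15 + 1 = 16
Sorted ascending: A, F, C, … — the second-nearest is F.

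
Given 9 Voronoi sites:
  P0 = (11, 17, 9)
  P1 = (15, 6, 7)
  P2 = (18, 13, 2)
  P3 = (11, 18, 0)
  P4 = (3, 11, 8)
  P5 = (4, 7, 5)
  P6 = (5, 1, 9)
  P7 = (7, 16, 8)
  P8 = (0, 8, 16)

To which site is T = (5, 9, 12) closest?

Since √ is increasing, it suffices to compare squared distances:
|TP0|² = 36 + 64 + 9 = 109
|TP1|² = 100 + 9 + 25 = 134
|TP2|² = 169 + 16 + 100 = 285
|TP3|² = 36 + 81 + 144 = 261
|TP4|² = 4 + 4 + 16 = 24
|TP5|² = 1 + 4 + 49 = 54
|TP6|² = 0 + 64 + 9 = 73
|TP7|² = 4 + 49 + 16 = 69
|TP8|² = 25 + 1 + 16 = 42
Minimum is at P4.

P4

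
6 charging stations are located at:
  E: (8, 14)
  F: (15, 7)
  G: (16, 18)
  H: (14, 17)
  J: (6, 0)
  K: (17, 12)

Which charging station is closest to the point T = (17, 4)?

Compare squared distances (the ordering matches that of the actual distances):
|TE|² = (17−8)² + (4−14)² = 81 + 100 = 181
|TF|² = (17−15)² + (4−7)² = 4 + 9 = 13
|TG|² = (17−16)² + (4−18)² = 1 + 196 = 197
|TH|² = (17−14)² + (4−17)² = 9 + 169 = 178
|TJ|² = (17−6)² + (4−0)² = 121 + 16 = 137
|TK|² = (17−17)² + (4−12)² = 0 + 64 = 64
F is nearest.

F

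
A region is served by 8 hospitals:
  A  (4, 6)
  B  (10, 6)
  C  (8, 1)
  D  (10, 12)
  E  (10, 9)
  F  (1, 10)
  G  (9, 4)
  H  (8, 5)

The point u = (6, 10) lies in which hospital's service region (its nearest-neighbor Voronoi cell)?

Compare squared distances (the ordering matches that of the actual distances):
|uA|² = (6−4)² + (10−6)² = 4 + 16 = 20
|uB|² = (6−10)² + (10−6)² = 16 + 16 = 32
|uC|² = (6−8)² + (10−1)² = 4 + 81 = 85
|uD|² = (6−10)² + (10−12)² = 16 + 4 = 20
|uE|² = (6−10)² + (10−9)² = 16 + 1 = 17
|uF|² = (6−1)² + (10−10)² = 25 + 0 = 25
|uG|² = (6−9)² + (10−4)² = 9 + 36 = 45
|uH|² = (6−8)² + (10−5)² = 4 + 25 = 29
Minimum is at E.

E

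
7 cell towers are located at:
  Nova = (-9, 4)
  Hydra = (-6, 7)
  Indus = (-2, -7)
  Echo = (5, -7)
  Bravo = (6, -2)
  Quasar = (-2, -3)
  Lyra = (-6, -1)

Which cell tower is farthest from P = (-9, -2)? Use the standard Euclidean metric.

Squared Euclidean distances:
d²(P, Nova) = (-9−(-9))² + (-2−4)² = 0 + 36 = 36
d²(P, Hydra) = (-9−(-6))² + (-2−7)² = 9 + 81 = 90
d²(P, Indus) = (-9−(-2))² + (-2−(-7))² = 49 + 25 = 74
d²(P, Echo) = (-9−5)² + (-2−(-7))² = 196 + 25 = 221
d²(P, Bravo) = (-9−6)² + (-2−(-2))² = 225 + 0 = 225
d²(P, Quasar) = (-9−(-2))² + (-2−(-3))² = 49 + 1 = 50
d²(P, Lyra) = (-9−(-6))² + (-2−(-1))² = 9 + 1 = 10
The largest is to Bravo.

Bravo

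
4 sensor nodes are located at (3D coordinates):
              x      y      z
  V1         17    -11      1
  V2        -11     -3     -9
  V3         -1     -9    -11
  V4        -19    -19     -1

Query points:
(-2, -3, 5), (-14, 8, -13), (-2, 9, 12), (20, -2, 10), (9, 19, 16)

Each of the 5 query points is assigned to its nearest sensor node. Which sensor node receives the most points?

(-2, -3, 5) — d² to each: V1:441, V2:277, V3:293, V4:581 → nearest is V2
(-14, 8, -13) — d² to each: V1:1518, V2:146, V3:462, V4:898 → nearest is V2
(-2, 9, 12) — d² to each: V1:882, V2:666, V3:854, V4:1242 → nearest is V2
(20, -2, 10) — d² to each: V1:171, V2:1323, V3:931, V4:1931 → nearest is V1
(9, 19, 16) — d² to each: V1:1189, V2:1509, V3:1613, V4:2517 → nearest is V1
Tally — V1:2, V2:3. V2 captures the most (3).

V2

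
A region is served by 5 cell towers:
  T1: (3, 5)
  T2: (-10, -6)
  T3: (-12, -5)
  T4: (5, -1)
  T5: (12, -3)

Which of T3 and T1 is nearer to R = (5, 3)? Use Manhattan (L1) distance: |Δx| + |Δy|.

d(R,T3) = |5−(-12)| + |3−(-5)| = 17 + 8 = 25
d(R,T1) = |5−3| + |3−5| = 2 + 2 = 4
25 > 4, so T1 is closer.

T1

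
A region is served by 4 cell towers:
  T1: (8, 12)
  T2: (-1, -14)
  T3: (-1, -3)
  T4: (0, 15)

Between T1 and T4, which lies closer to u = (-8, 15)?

Compare squared distances:
|uT1|² = (-8−8)² + (15−12)² = 256 + 9 = 265
|uT4|² = (-8−0)² + (15−15)² = 64 + 0 = 64
265 > 64, so T4 is closer.

T4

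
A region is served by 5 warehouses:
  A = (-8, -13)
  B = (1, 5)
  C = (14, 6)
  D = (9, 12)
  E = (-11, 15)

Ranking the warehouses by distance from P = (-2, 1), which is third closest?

D

Squared Euclidean distances:
|PA|² = (-2−(-8))² + (1−(-13))² = 36 + 196 = 232
|PB|² = (-2−1)² + (1−5)² = 9 + 16 = 25
|PC|² = (-2−14)² + (1−6)² = 256 + 25 = 281
|PD|² = (-2−9)² + (1−12)² = 121 + 121 = 242
|PE|² = (-2−(-11))² + (1−15)² = 81 + 196 = 277
Sorted ascending: B, A, D, E, … — the third-nearest is D.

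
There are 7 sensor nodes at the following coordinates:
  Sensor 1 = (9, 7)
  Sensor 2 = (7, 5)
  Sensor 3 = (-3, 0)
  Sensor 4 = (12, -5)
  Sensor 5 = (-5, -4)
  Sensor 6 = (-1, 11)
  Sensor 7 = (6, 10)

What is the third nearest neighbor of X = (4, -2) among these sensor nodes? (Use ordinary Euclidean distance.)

Sensor 4

Since √ is increasing, it suffices to compare squared distances:
d²(X, Sensor 1) = (4−9)² + (-2−7)² = 25 + 81 = 106
d²(X, Sensor 2) = (4−7)² + (-2−5)² = 9 + 49 = 58
d²(X, Sensor 3) = (4−(-3))² + (-2−0)² = 49 + 4 = 53
d²(X, Sensor 4) = (4−12)² + (-2−(-5))² = 64 + 9 = 73
d²(X, Sensor 5) = (4−(-5))² + (-2−(-4))² = 81 + 4 = 85
d²(X, Sensor 6) = (4−(-1))² + (-2−11)² = 25 + 169 = 194
d²(X, Sensor 7) = (4−6)² + (-2−10)² = 4 + 144 = 148
Sorted ascending: Sensor 3, Sensor 2, Sensor 4, Sensor 5, … — the third-nearest is Sensor 4.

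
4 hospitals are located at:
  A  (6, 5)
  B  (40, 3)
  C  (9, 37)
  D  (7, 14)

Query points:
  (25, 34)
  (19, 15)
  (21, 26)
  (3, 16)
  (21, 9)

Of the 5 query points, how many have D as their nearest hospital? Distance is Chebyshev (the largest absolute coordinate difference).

(25, 34) — d to each: A:29, B:31, C:16, D:20 → nearest is C
(19, 15) — d to each: A:13, B:21, C:22, D:12 → nearest is D
(21, 26) — d to each: A:21, B:23, C:12, D:14 → nearest is C
(3, 16) — d to each: A:11, B:37, C:21, D:4 → nearest is D
(21, 9) — d to each: A:15, B:19, C:28, D:14 → nearest is D
3 of the 5 points have D as nearest.

3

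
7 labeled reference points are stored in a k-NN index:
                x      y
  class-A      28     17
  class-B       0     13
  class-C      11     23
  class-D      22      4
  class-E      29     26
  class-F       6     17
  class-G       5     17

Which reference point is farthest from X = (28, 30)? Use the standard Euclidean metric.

class-B

Squared Euclidean distances:
d²(X, class-A) = (28−28)² + (30−17)² = 0 + 169 = 169
d²(X, class-B) = (28−0)² + (30−13)² = 784 + 289 = 1073
d²(X, class-C) = (28−11)² + (30−23)² = 289 + 49 = 338
d²(X, class-D) = (28−22)² + (30−4)² = 36 + 676 = 712
d²(X, class-E) = (28−29)² + (30−26)² = 1 + 16 = 17
d²(X, class-F) = (28−6)² + (30−17)² = 484 + 169 = 653
d²(X, class-G) = (28−5)² + (30−17)² = 529 + 169 = 698
The largest is to class-B.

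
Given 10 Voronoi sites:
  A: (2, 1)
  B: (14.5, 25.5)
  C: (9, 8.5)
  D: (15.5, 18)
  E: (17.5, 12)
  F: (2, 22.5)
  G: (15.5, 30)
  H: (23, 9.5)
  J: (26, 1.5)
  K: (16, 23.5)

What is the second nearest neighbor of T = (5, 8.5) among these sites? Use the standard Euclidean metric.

A

Squared Euclidean distances:
|TA|² = (5−2)² + (8.5−1)² = 9 + 56.25 = 65.25
|TB|² = (5−14.5)² + (8.5−25.5)² = 90.25 + 289 = 379.25
|TC|² = (5−9)² + (8.5−8.5)² = 16 + 0 = 16
|TD|² = (5−15.5)² + (8.5−18)² = 110.25 + 90.25 = 200.5
|TE|² = (5−17.5)² + (8.5−12)² = 156.25 + 12.25 = 168.5
|TF|² = (5−2)² + (8.5−22.5)² = 9 + 196 = 205
|TG|² = (5−15.5)² + (8.5−30)² = 110.25 + 462.25 = 572.5
|TH|² = (5−23)² + (8.5−9.5)² = 324 + 1 = 325
|TJ|² = (5−26)² + (8.5−1.5)² = 441 + 49 = 490
|TK|² = (5−16)² + (8.5−23.5)² = 121 + 225 = 346
Sorted ascending: C, A, E, … — the second-nearest is A.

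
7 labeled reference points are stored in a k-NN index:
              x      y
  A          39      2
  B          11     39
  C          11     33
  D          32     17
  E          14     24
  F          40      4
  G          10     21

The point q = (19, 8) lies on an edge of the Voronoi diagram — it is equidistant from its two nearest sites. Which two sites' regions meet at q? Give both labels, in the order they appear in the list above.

D and G

Squared distances from q to each site:
|qA|² = (19−39)² + (8−2)² = 400 + 36 = 436
|qB|² = (19−11)² + (8−39)² = 64 + 961 = 1025
|qC|² = (19−11)² + (8−33)² = 64 + 625 = 689
|qD|² = (19−32)² + (8−17)² = 169 + 81 = 250
|qE|² = (19−14)² + (8−24)² = 25 + 256 = 281
|qF|² = (19−40)² + (8−4)² = 441 + 16 = 457
|qG|² = (19−10)² + (8−21)² = 81 + 169 = 250
q is equidistant from D and G (both at squared distance 250), and every other site is strictly farther — so q lies on the D–G Voronoi edge.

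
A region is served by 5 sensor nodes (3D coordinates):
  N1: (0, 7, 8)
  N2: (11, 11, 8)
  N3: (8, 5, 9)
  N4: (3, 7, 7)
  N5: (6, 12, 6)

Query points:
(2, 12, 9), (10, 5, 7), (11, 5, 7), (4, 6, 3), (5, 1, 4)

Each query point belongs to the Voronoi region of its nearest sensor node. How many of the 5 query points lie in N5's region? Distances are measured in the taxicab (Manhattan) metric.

(2, 12, 9) — d to each: N1:8, N2:11, N3:13, N4:8, N5:7 → nearest is N5
(10, 5, 7) — d to each: N1:13, N2:8, N3:4, N4:9, N5:12 → nearest is N3
(11, 5, 7) — d to each: N1:14, N2:7, N3:5, N4:10, N5:13 → nearest is N3
(4, 6, 3) — d to each: N1:10, N2:17, N3:11, N4:6, N5:11 → nearest is N4
(5, 1, 4) — d to each: N1:15, N2:20, N3:12, N4:11, N5:14 → nearest is N4
1 of the 5 points has N5 as nearest.

1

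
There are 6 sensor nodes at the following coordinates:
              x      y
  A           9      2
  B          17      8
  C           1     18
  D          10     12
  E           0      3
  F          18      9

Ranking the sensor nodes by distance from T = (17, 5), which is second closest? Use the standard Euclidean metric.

F

Compare squared distances (the ordering matches that of the actual distances):
|TA|² = (17−9)² + (5−2)² = 64 + 9 = 73
|TB|² = (17−17)² + (5−8)² = 0 + 9 = 9
|TC|² = (17−1)² + (5−18)² = 256 + 169 = 425
|TD|² = (17−10)² + (5−12)² = 49 + 49 = 98
|TE|² = (17−0)² + (5−3)² = 289 + 4 = 293
|TF|² = (17−18)² + (5−9)² = 1 + 16 = 17
Sorted ascending: B, F, A, … — the second-nearest is F.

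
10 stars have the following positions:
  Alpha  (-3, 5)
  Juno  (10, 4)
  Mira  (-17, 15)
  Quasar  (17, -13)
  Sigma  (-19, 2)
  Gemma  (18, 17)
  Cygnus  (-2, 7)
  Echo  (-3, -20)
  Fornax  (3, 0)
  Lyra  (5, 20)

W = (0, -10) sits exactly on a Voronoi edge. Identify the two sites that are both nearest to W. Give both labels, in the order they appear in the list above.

Echo and Fornax

Squared distances from W to each site:
d²(W, Alpha) = 9 + 225 = 234
d²(W, Juno) = 100 + 196 = 296
d²(W, Mira) = 289 + 625 = 914
d²(W, Quasar) = 289 + 9 = 298
d²(W, Sigma) = 361 + 144 = 505
d²(W, Gemma) = 324 + 729 = 1053
d²(W, Cygnus) = 4 + 289 = 293
d²(W, Echo) = 9 + 100 = 109
d²(W, Fornax) = 9 + 100 = 109
d²(W, Lyra) = 25 + 900 = 925
W is equidistant from Echo and Fornax (both at squared distance 109), and every other site is strictly farther — so W lies on the Echo–Fornax Voronoi edge.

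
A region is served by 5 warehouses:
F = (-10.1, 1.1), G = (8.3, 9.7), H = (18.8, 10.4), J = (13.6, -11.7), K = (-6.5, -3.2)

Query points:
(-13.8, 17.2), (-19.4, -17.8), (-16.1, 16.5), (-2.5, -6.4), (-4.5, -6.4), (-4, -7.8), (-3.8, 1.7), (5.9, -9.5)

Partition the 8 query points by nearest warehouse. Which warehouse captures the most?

K

(-13.8, 17.2) — d² to each: F:272.9, G:544.66, H:1109, J:1585.97, K:469.45 → nearest is F
(-19.4, -17.8) — d² to each: F:443.7, G:1523.54, H:2254.48, J:1126.21, K:379.57 → nearest is K
(-16.1, 16.5) — d² to each: F:273.16, G:641.6, H:1255.22, J:1677.33, K:480.25 → nearest is F
(-2.5, -6.4) — d² to each: F:114.01, G:375.85, H:735.93, J:287.3, K:26.24 → nearest is K
(-4.5, -6.4) — d² to each: F:87.61, G:423.05, H:825.13, J:355.7, K:14.24 → nearest is K
(-4, -7.8) — d² to each: F:116.42, G:457.54, H:851.08, J:324.97, K:27.41 → nearest is K
(-3.8, 1.7) — d² to each: F:40.05, G:210.41, H:586.45, J:482.32, K:31.3 → nearest is K
(5.9, -9.5) — d² to each: F:368.36, G:374.4, H:562.42, J:64.13, K:193.45 → nearest is J
Tally — F:2, J:1, K:5. K captures the most (5).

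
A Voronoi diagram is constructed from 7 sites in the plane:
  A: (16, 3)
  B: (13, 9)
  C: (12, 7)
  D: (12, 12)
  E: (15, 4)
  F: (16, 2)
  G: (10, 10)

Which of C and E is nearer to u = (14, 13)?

Compare squared distances:
|uC|² = (14−12)² + (13−7)² = 4 + 36 = 40
|uE|² = (14−15)² + (13−4)² = 1 + 81 = 82
40 < 82, so C is closer.

C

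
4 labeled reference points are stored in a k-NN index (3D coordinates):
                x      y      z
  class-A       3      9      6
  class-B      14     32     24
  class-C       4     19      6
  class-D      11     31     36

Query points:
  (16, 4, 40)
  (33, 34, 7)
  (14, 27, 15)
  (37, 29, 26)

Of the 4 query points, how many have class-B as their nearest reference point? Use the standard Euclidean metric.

3

(16, 4, 40) — d² to each: class-A:1350, class-B:1044, class-C:1525, class-D:770 → nearest is class-D
(33, 34, 7) — d² to each: class-A:1526, class-B:654, class-C:1067, class-D:1334 → nearest is class-B
(14, 27, 15) — d² to each: class-A:526, class-B:106, class-C:245, class-D:466 → nearest is class-B
(37, 29, 26) — d² to each: class-A:1956, class-B:542, class-C:1589, class-D:780 → nearest is class-B
3 of the 4 points have class-B as nearest.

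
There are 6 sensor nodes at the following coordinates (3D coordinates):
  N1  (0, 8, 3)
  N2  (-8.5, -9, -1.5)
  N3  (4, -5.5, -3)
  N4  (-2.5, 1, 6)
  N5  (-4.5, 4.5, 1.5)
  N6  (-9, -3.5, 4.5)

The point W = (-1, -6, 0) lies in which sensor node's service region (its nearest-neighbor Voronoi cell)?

N3

Squared Euclidean distances:
|WN1|² = (-1−0)² + (-6−8)² + (0−3)² = 1 + 196 + 9 = 206
|WN2|² = (-1−(-8.5))² + (-6−(-9))² + (0−(-1.5))² = 56.25 + 9 + 2.25 = 67.5
|WN3|² = (-1−4)² + (-6−(-5.5))² + (0−(-3))² = 25 + 0.25 + 9 = 34.25
|WN4|² = (-1−(-2.5))² + (-6−1)² + (0−6)² = 2.25 + 49 + 36 = 87.25
|WN5|² = (-1−(-4.5))² + (-6−4.5)² + (0−1.5)² = 12.25 + 110.25 + 2.25 = 124.75
|WN6|² = (-1−(-9))² + (-6−(-3.5))² + (0−4.5)² = 64 + 6.25 + 20.25 = 90.5
N3 is nearest.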